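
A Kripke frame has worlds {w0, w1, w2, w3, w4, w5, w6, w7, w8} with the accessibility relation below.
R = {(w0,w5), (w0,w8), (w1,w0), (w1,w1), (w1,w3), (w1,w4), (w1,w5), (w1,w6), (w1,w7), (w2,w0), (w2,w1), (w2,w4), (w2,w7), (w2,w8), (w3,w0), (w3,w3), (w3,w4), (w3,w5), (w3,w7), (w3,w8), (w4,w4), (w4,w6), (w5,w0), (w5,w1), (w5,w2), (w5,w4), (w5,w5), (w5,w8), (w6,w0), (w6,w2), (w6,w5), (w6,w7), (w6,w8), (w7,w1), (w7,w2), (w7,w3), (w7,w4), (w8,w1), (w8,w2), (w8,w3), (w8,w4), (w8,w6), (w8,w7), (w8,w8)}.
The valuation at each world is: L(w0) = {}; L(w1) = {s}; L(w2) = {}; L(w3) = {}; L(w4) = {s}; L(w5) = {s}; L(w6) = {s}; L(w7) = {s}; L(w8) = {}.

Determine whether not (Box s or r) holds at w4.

No

At w4: Box s or r is true, so not (Box s or r) is false.
  At w4: Box s is true, r is false, so Box s or r is true.
    At w4: Box s requires s at every successor {w4, w6}.
      At w4: s is true.
      At w6: s is true.
    So Box s is true at w4.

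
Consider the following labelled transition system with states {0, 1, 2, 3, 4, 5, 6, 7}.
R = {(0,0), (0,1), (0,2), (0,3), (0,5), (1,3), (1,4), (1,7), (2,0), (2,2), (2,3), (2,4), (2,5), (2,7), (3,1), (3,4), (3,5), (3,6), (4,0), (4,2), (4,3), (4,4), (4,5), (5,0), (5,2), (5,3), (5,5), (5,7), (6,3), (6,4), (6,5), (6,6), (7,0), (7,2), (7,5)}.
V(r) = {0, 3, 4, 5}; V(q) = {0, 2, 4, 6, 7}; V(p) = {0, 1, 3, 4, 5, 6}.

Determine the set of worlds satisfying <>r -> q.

0, 2, 4, 6, 7

Let φ = <>r -> q. Evaluate φ at each world:
  0 (successors {0, 1, 2, 3, 5}): φ is true.
  1 (successors {3, 4, 7}): φ is false.
  2 (successors {0, 2, 3, 4, 5, 7}): φ is true.
  3 (successors {1, 4, 5, 6}): φ is false.
  4 (successors {0, 2, 3, 4, 5}): φ is true.
  5 (successors {0, 2, 3, 5, 7}): φ is false.
  6 (successors {3, 4, 5, 6}): φ is true.
  7 (successors {0, 2, 5}): φ is true.
For instance, at 4:
  At 4: <>r is true, q is true, so <>r -> q is true.
    At 4: <>r requires r at some successor in {0, 2, 3, 4, 5}.
      r holds at 0, so <>r is true at 4.
Satisfying worlds: {0, 2, 4, 6, 7}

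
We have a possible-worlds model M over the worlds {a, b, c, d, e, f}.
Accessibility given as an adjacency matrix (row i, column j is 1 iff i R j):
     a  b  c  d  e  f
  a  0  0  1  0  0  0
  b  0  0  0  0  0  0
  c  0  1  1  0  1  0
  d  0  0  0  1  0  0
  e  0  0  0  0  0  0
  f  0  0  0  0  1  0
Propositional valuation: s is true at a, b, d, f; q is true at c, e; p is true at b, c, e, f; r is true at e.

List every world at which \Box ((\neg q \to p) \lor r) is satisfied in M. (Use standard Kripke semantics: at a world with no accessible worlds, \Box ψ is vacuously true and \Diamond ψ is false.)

a, b, c, e, f

Let φ = \Box ((\neg q \to p) \lor r). Evaluate φ at each world:
  a (successors {c}): φ is true.
  b (successors ∅): φ is true.
  c (successors {b, c, e}): φ is true.
  d (successors {d}): φ is false.
  e (successors ∅): φ is true.
  f (successors {e}): φ is true.
For instance, at c:
  At c: \Box ((\neg q \to p) \lor r) requires (\neg q \to p) \lor r at every successor {b, c, e}.
    At b: (\neg q \to p) \lor r is true.
    At c: (\neg q \to p) \lor r is true.
    At e: (\neg q \to p) \lor r is true.
  So \Box ((\neg q \to p) \lor r) is true at c.
Satisfying worlds: {a, b, c, e, f}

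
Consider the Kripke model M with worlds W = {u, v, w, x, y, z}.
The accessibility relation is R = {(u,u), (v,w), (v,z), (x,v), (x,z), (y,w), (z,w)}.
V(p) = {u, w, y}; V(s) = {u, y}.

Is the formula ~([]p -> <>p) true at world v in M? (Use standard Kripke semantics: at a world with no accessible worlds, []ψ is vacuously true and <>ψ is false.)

No

Recall that []ψ holds at a world iff ψ holds at every accessible world, and <>ψ holds iff ψ holds at some accessible world.
At v: []p -> <>p is true, so ~([]p -> <>p) is false.
  At v: []p is false, <>p is true, so []p -> <>p is true.
    At v: []p requires p at every successor {w, z}.
      p fails at z, so []p is false at v.
    At v: <>p requires p at some successor in {w, z}.
      p holds at w, so <>p is true at v.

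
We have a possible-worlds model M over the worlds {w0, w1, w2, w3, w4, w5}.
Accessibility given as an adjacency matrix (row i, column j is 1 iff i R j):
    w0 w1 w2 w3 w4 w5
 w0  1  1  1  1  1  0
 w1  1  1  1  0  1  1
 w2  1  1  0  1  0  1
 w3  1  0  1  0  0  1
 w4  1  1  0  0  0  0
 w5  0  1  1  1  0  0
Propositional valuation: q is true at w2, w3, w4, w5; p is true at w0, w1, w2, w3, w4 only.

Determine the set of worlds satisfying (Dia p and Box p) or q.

w0, w2, w3, w4, w5

Let φ = (Dia p and Box p) or q. Evaluate φ at each world:
  w0 (successors {w0, w1, w2, w3, w4}): φ is true.
  w1 (successors {w0, w1, w2, w4, w5}): φ is false.
  w2 (successors {w0, w1, w3, w5}): φ is true.
  w3 (successors {w0, w2, w5}): φ is true.
  w4 (successors {w0, w1}): φ is true.
  w5 (successors {w1, w2, w3}): φ is true.
For instance, at w1:
  At w1: Dia p and Box p is false, q is false, so (Dia p and Box p) or q is false.
    At w1: Dia p is true, Box p is false, so Dia p and Box p is false.
      At w1: Dia p requires p at some successor in {w0, w1, w2, w4, w5}.
        p holds at w0, so Dia p is true at w1.
      At w1: Box p requires p at every successor {w0, w1, w2, w4, w5}.
        p fails at w5, so Box p is false at w1.
Satisfying worlds: {w0, w2, w3, w4, w5}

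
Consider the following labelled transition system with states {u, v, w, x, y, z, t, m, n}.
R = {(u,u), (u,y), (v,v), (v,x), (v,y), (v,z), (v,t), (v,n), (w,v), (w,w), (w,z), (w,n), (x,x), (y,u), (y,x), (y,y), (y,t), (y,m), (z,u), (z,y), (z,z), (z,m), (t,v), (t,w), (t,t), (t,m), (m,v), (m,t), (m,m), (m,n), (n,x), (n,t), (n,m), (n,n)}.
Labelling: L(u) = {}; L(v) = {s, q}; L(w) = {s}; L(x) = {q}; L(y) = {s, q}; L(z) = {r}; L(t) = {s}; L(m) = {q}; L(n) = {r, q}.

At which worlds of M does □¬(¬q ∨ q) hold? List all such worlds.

none

Let φ = □¬(¬q ∨ q). Evaluate φ at each world:
  u (successors {u, y}): φ is false.
  v (successors {v, x, y, z, t, n}): φ is false.
  w (successors {v, w, z, n}): φ is false.
  x (successors {x}): φ is false.
  y (successors {u, x, y, t, m}): φ is false.
  z (successors {u, y, z, m}): φ is false.
  t (successors {v, w, t, m}): φ is false.
  m (successors {v, t, m, n}): φ is false.
  n (successors {x, t, m, n}): φ is false.
For instance, at n:
  At n: □¬(¬q ∨ q) requires ¬(¬q ∨ q) at every successor {x, t, m, n}.
    ¬(¬q ∨ q) fails at x, so □¬(¬q ∨ q) is false at n.
Satisfying worlds: none.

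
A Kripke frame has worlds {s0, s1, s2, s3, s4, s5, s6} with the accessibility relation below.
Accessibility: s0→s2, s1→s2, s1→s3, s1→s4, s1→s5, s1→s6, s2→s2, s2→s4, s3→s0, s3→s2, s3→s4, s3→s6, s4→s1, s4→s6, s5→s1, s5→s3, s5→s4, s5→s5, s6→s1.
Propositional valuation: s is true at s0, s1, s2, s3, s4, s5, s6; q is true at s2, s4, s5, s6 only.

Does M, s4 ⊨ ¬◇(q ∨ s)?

No

Recall that ◇ψ holds at a world iff ψ holds at some accessible world.
At s4: ◇(q ∨ s) is true, so ¬◇(q ∨ s) is false.
  At s4: ◇(q ∨ s) requires q ∨ s at some successor in {s1, s6}.
    q ∨ s holds at s1, so ◇(q ∨ s) is true at s4.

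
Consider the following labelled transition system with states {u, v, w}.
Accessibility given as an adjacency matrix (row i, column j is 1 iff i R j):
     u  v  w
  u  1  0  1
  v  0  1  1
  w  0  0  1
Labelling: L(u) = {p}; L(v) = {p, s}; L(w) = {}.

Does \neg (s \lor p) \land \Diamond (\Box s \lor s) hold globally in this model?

No

Let φ = \neg (s \lor p) \land \Diamond (\Box s \lor s). Evaluate φ at each world:
  u (successors {u, w}): φ is false.
  v (successors {v, w}): φ is false.
  w (successors {w}): φ is false.
Detail at u (counterexample):
  At u: \neg (s \lor p) is false, \Diamond (\Box s \lor s) is false, so \neg (s \lor p) \land \Diamond (\Box s \lor s) is false.
    At u: \Diamond (\Box s \lor s) requires \Box s \lor s at some successor in {u, w}.
      At u: \Box s \lor s is false.
      At w: \Box s \lor s is false.
    So \Diamond (\Box s \lor s) is false at u.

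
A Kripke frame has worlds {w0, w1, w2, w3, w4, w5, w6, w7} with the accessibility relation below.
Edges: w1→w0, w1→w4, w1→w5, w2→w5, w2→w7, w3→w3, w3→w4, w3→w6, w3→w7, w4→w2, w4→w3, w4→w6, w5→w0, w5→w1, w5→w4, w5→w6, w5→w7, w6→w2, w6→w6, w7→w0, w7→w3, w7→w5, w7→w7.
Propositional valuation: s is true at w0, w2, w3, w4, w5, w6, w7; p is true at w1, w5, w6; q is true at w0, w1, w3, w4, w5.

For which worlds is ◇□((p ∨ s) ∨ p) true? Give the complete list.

Recall that □ψ holds at a world iff ψ holds at every accessible world, and ◇ψ holds iff ψ holds at some accessible world.
Let φ = ◇□((p ∨ s) ∨ p). Evaluate φ at each world:
  w0 (successors ∅): φ is false.
  w1 (successors {w0, w4, w5}): φ is true.
  w2 (successors {w5, w7}): φ is true.
  w3 (successors {w3, w4, w6, w7}): φ is true.
  w4 (successors {w2, w3, w6}): φ is true.
  w5 (successors {w0, w1, w4, w6, w7}): φ is true.
  w6 (successors {w2, w6}): φ is true.
  w7 (successors {w0, w3, w5, w7}): φ is true.
For instance, at w5:
  At w5: ◇□((p ∨ s) ∨ p) requires □((p ∨ s) ∨ p) at some successor in {w0, w1, w4, w6, w7}.
    □((p ∨ s) ∨ p) holds at w0, so ◇□((p ∨ s) ∨ p) is true at w5.
      At w0: no accessible worlds, so □((p ∨ s) ∨ p) holds vacuously.
Satisfying worlds: {w1, w2, w3, w4, w5, w6, w7}

w1, w2, w3, w4, w5, w6, w7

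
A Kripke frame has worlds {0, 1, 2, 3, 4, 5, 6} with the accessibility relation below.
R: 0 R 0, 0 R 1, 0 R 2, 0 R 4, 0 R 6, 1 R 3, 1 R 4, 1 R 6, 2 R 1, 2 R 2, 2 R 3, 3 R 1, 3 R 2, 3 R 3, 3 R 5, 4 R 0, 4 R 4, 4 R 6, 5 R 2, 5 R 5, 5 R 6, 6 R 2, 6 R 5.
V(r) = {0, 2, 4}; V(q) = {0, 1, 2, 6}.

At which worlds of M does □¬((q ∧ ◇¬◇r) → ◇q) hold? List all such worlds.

Let φ = □¬((q ∧ ◇¬◇r) → ◇q). Evaluate φ at each world:
  0 (successors {0, 1, 2, 4, 6}): φ is false.
  1 (successors {3, 4, 6}): φ is false.
  2 (successors {1, 2, 3}): φ is false.
  3 (successors {1, 2, 3, 5}): φ is false.
  4 (successors {0, 4, 6}): φ is false.
  5 (successors {2, 5, 6}): φ is false.
  6 (successors {2, 5}): φ is false.
For instance, at 0:
  At 0: □¬((q ∧ ◇¬◇r) → ◇q) requires ¬((q ∧ ◇¬◇r) → ◇q) at every successor {0, 1, 2, 4, 6}.
    ¬((q ∧ ◇¬◇r) → ◇q) fails at 0, so □¬((q ∧ ◇¬◇r) → ◇q) is false at 0.
      At 0: (q ∧ ◇¬◇r) → ◇q is true, so ¬((q ∧ ◇¬◇r) → ◇q) is false.
Satisfying worlds: none.

none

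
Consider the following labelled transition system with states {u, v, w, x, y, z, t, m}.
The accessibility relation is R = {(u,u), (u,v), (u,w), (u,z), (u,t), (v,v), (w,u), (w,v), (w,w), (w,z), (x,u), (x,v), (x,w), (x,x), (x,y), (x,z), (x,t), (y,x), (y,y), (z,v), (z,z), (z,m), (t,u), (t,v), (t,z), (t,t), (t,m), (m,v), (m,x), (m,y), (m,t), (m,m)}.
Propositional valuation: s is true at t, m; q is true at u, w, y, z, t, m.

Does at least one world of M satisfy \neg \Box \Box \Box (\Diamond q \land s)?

Let φ = \neg \Box \Box \Box (\Diamond q \land s). Evaluate φ at each world:
  u (successors {u, v, w, z, t}): φ is true.
  v (successors {v}): φ is true.
  w (successors {u, v, w, z}): φ is true.
  x (successors {u, v, w, x, y, z, t}): φ is true.
  y (successors {x, y}): φ is true.
  z (successors {v, z, m}): φ is true.
  t (successors {u, v, z, t, m}): φ is true.
  m (successors {v, x, y, t, m}): φ is true.
Detail at u (witness):
  At u: \Box \Box \Box (\Diamond q \land s) is false, so \neg \Box \Box \Box (\Diamond q \land s) is true.
    At u: \Box \Box \Box (\Diamond q \land s) requires \Box \Box (\Diamond q \land s) at every successor {u, v, w, z, t}.
      \Box \Box (\Diamond q \land s) fails at u, so \Box \Box \Box (\Diamond q \land s) is false at u.

Yes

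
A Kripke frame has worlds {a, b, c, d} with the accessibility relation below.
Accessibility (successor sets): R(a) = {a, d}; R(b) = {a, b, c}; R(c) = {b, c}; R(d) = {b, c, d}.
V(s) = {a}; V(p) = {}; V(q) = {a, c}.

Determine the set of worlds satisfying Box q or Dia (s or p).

a, b

Let φ = Box q or Dia (s or p). Evaluate φ at each world:
  a (successors {a, d}): φ is true.
  b (successors {a, b, c}): φ is true.
  c (successors {b, c}): φ is false.
  d (successors {b, c, d}): φ is false.
For instance, at d:
  At d: Box q is false, Dia (s or p) is false, so Box q or Dia (s or p) is false.
    At d: Box q requires q at every successor {b, c, d}.
      q fails at b, so Box q is false at d.
    At d: Dia (s or p) requires s or p at some successor in {b, c, d}.
      At b: s or p is false.
      At c: s or p is false.
      At d: s or p is false.
    So Dia (s or p) is false at d.
Satisfying worlds: {a, b}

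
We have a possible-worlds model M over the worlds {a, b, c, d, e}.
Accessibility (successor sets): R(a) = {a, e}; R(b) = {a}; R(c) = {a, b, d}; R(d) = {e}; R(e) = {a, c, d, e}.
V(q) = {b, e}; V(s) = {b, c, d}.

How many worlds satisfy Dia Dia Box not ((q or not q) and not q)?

3

Let φ = Dia Dia Box not ((q or not q) and not q). Evaluate φ at each world:
  a (successors {a, e}): φ is true.
  b (successors {a}): φ is false.
  c (successors {a, b, d}): φ is false.
  d (successors {e}): φ is true.
  e (successors {a, c, d, e}): φ is true.
For instance, at e:
  At e: Dia Dia Box not ((q or not q) and not q) requires Dia Box not ((q or not q) and not q) at some successor in {a, c, d, e}.
    Dia Box not ((q or not q) and not q) holds at c, so Dia Dia Box not ((q or not q) and not q) is true at e.
      At c: Dia Box not ((q or not q) and not q) requires Box not ((q or not q) and not q) at some successor in {a, b, d}.
        Box not ((q or not q) and not q) holds at d, so Dia Box not ((q or not q) and not q) is true at c.
Satisfying worlds: {a, d, e}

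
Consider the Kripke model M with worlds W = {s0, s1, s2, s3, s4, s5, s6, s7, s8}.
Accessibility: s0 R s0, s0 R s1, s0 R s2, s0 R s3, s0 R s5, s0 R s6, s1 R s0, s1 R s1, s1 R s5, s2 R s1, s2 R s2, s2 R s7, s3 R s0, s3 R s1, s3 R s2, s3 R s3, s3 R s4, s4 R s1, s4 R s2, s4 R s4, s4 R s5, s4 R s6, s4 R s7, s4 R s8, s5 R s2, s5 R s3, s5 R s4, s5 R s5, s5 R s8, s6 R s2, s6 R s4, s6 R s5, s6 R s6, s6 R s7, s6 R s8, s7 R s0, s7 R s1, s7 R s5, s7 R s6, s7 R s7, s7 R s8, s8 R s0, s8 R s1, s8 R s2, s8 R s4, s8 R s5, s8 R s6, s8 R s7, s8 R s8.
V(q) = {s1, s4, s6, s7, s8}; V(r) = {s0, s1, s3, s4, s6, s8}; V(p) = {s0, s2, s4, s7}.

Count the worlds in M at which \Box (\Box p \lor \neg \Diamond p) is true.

Let φ = \Box (\Box p \lor \neg \Diamond p). Evaluate φ at each world:
  s0 (successors {s0, s1, s2, s3, s5, s6}): φ is false.
  s1 (successors {s0, s1, s5}): φ is false.
  s2 (successors {s1, s2, s7}): φ is false.
  s3 (successors {s0, s1, s2, s3, s4}): φ is false.
  s4 (successors {s1, s2, s4, s5, s6, s7, s8}): φ is false.
  s5 (successors {s2, s3, s4, s5, s8}): φ is false.
  s6 (successors {s2, s4, s5, s6, s7, s8}): φ is false.
  s7 (successors {s0, s1, s5, s6, s7, s8}): φ is false.
  s8 (successors {s0, s1, s2, s4, s5, s6, s7, s8}): φ is false.
For instance, at s5:
  At s5: \Box (\Box p \lor \neg \Diamond p) requires \Box p \lor \neg \Diamond p at every successor {s2, s3, s4, s5, s8}.
    \Box p \lor \neg \Diamond p fails at s2, so \Box (\Box p \lor \neg \Diamond p) is false at s5.
      At s2: \Box p is false, \neg \Diamond p is false, so \Box p \lor \neg \Diamond p is false.
Satisfying worlds: none.

0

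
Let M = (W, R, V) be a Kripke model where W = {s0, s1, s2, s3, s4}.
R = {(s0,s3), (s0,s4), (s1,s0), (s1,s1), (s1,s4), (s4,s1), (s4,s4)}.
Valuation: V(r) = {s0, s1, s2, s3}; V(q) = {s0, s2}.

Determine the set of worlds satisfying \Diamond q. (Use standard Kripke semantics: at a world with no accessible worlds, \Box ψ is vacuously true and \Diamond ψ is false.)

Let φ = \Diamond q. Evaluate φ at each world:
  s0 (successors {s3, s4}): φ is false.
  s1 (successors {s0, s1, s4}): φ is true.
  s2 (successors ∅): φ is false.
  s3 (successors ∅): φ is false.
  s4 (successors {s1, s4}): φ is false.
For instance, at s1:
  At s1: \Diamond q requires q at some successor in {s0, s1, s4}.
    q holds at s0, so \Diamond q is true at s1.
Satisfying worlds: {s1}

s1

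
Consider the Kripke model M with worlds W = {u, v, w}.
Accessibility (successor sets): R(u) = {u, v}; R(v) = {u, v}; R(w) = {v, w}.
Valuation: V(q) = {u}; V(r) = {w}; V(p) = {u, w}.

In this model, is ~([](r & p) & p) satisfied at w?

At w: [](r & p) & p is false, so ~([](r & p) & p) is true.
  At w: [](r & p) is false, p is true, so [](r & p) & p is false.
    At w: [](r & p) requires r & p at every successor {v, w}.
      r & p fails at v, so [](r & p) is false at w.

Yes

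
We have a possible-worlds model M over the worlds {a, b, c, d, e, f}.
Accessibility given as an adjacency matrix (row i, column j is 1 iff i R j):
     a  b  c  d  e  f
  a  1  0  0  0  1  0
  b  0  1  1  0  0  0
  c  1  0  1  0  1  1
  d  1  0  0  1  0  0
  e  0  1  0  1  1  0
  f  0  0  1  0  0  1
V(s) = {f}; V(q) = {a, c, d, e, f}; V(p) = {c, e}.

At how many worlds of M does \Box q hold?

4

Recall that \Box ψ holds at a world iff ψ holds at every accessible world, and \Diamond ψ holds iff ψ holds at some accessible world.
Let φ = \Box q. Evaluate φ at each world:
  a (successors {a, e}): φ is true.
  b (successors {b, c}): φ is false.
  c (successors {a, c, e, f}): φ is true.
  d (successors {a, d}): φ is true.
  e (successors {b, d, e}): φ is false.
  f (successors {c, f}): φ is true.
For instance, at c:
  At c: \Box q requires q at every successor {a, c, e, f}.
    At a: q is true.
    At c: q is true.
    At e: q is true.
    At f: q is true.
  So \Box q is true at c.
Satisfying worlds: {a, c, d, f}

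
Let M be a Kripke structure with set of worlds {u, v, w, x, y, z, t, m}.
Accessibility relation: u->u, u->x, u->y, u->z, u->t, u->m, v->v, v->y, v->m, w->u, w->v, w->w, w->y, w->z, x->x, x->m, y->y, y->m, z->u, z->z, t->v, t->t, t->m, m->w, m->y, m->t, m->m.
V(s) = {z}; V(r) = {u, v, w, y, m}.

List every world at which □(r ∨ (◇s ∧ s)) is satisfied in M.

Recall that □ψ holds at a world iff ψ holds at every accessible world, and ◇ψ holds iff ψ holds at some accessible world.
Let φ = □(r ∨ (◇s ∧ s)). Evaluate φ at each world:
  u (successors {u, x, y, z, t, m}): φ is false.
  v (successors {v, y, m}): φ is true.
  w (successors {u, v, w, y, z}): φ is true.
  x (successors {x, m}): φ is false.
  y (successors {y, m}): φ is true.
  z (successors {u, z}): φ is true.
  t (successors {v, t, m}): φ is false.
  m (successors {w, y, t, m}): φ is false.
For instance, at v:
  At v: □(r ∨ (◇s ∧ s)) requires r ∨ (◇s ∧ s) at every successor {v, y, m}.
      At v: r is true, ◇s ∧ s is false, so r ∨ (◇s ∧ s) is true.
      At y: r is true, ◇s ∧ s is false, so r ∨ (◇s ∧ s) is true.
      At m: r is true, ◇s ∧ s is false, so r ∨ (◇s ∧ s) is true.
  So □(r ∨ (◇s ∧ s)) is true at v.
Satisfying worlds: {v, w, y, z}

v, w, y, z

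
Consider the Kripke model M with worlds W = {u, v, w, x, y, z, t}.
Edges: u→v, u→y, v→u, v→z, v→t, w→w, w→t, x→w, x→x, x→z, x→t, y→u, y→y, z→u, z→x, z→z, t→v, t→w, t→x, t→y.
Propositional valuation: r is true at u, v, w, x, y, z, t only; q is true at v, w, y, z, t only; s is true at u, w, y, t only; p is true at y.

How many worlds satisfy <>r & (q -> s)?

5

Let φ = <>r & (q -> s). Evaluate φ at each world:
  u (successors {v, y}): φ is true.
  v (successors {u, z, t}): φ is false.
  w (successors {w, t}): φ is true.
  x (successors {w, x, z, t}): φ is true.
  y (successors {u, y}): φ is true.
  z (successors {u, x, z}): φ is false.
  t (successors {v, w, x, y}): φ is true.
For instance, at u:
  At u: <>r is true, q -> s is true, so <>r & (q -> s) is true.
    At u: <>r requires r at some successor in {v, y}.
      r holds at v, so <>r is true at u.
Satisfying worlds: {u, w, x, y, t}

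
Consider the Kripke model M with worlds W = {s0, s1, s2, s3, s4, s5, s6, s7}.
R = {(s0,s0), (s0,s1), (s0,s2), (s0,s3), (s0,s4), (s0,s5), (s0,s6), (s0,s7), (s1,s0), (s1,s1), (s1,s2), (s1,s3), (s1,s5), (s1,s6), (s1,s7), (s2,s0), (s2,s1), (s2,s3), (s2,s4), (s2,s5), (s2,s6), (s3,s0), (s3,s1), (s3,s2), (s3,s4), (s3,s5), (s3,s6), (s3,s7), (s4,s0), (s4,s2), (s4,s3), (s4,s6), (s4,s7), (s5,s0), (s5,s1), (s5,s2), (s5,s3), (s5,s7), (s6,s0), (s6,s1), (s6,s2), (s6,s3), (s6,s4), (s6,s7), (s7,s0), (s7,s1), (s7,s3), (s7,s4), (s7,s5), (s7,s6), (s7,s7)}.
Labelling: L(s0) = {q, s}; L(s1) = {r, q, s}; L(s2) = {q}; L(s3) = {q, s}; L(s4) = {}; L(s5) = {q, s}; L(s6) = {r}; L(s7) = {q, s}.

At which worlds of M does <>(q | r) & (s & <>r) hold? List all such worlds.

s0, s1, s3, s5, s7

Let φ = <>(q | r) & (s & <>r). Evaluate φ at each world:
  s0 (successors {s0, s1, s2, s3, s4, s5, s6, s7}): φ is true.
  s1 (successors {s0, s1, s2, s3, s5, s6, s7}): φ is true.
  s2 (successors {s0, s1, s3, s4, s5, s6}): φ is false.
  s3 (successors {s0, s1, s2, s4, s5, s6, s7}): φ is true.
  s4 (successors {s0, s2, s3, s6, s7}): φ is false.
  s5 (successors {s0, s1, s2, s3, s7}): φ is true.
  s6 (successors {s0, s1, s2, s3, s4, s7}): φ is false.
  s7 (successors {s0, s1, s3, s4, s5, s6, s7}): φ is true.
For instance, at s4:
  At s4: <>(q | r) is true, s & <>r is false, so <>(q | r) & (s & <>r) is false.
    At s4: <>(q | r) requires q | r at some successor in {s0, s2, s3, s6, s7}.
      q | r holds at s0, so <>(q | r) is true at s4.
    At s4: s is false, <>r is true, so s & <>r is false.
      At s4: <>r requires r at some successor in {s0, s2, s3, s6, s7}.
        r holds at s6, so <>r is true at s4.
Satisfying worlds: {s0, s1, s3, s5, s7}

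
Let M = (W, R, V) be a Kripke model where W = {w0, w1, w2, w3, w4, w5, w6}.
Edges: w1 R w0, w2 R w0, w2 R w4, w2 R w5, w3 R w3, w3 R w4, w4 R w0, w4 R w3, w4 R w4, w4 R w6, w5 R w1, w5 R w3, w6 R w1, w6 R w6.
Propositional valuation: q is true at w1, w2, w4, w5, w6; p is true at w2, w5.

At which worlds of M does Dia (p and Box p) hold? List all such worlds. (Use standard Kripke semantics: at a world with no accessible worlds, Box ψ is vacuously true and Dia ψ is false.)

none

Let φ = Dia (p and Box p). Evaluate φ at each world:
  w0 (successors ∅): φ is false.
  w1 (successors {w0}): φ is false.
  w2 (successors {w0, w4, w5}): φ is false.
  w3 (successors {w3, w4}): φ is false.
  w4 (successors {w0, w3, w4, w6}): φ is false.
  w5 (successors {w1, w3}): φ is false.
  w6 (successors {w1, w6}): φ is false.
For instance, at w5:
  At w5: Dia (p and Box p) requires p and Box p at some successor in {w1, w3}.
    At w1: p and Box p is false.
    At w3: p and Box p is false.
  So Dia (p and Box p) is false at w5.
Satisfying worlds: none.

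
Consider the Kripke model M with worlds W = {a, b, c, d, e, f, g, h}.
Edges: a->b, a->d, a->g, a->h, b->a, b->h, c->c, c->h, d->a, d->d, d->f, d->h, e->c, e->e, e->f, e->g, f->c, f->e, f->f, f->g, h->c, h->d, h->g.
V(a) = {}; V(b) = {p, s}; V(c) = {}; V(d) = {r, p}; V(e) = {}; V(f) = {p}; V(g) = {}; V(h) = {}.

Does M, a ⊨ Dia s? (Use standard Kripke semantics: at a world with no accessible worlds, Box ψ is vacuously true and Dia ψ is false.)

Yes

At a: Dia s requires s at some successor in {b, d, g, h}.
  s holds at b, so Dia s is true at a.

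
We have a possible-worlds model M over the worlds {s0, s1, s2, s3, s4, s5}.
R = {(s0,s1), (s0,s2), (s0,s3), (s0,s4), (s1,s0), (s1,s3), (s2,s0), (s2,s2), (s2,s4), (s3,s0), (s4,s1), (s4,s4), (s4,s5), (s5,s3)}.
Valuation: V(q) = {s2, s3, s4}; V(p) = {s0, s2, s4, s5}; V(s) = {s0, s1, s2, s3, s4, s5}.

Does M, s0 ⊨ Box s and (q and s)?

At s0: Box s is true, q and s is false, so Box s and (q and s) is false.
  At s0: Box s requires s at every successor {s1, s2, s3, s4}.
    At s1: s is true.
    At s2: s is true.
    At s3: s is true.
    At s4: s is true.
  So Box s is true at s0.

No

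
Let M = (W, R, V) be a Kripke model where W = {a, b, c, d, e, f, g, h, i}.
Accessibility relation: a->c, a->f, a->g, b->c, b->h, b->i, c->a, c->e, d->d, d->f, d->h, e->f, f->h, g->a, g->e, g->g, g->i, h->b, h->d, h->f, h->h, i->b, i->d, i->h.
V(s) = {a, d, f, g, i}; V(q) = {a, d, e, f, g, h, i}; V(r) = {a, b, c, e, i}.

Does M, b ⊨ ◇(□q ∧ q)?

No

At b: ◇(□q ∧ q) requires □q ∧ q at some successor in {c, h, i}.
  At c: □q ∧ q is false.
  At h: □q ∧ q is false.
  At i: □q ∧ q is false.
So ◇(□q ∧ q) is false at b.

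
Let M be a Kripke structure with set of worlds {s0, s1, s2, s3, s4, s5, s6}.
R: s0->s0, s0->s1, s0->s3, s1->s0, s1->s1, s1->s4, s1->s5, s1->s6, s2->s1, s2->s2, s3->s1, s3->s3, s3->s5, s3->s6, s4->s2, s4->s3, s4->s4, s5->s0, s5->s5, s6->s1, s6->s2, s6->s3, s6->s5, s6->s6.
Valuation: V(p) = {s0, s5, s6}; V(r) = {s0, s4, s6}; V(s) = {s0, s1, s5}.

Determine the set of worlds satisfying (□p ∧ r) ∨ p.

Let φ = (□p ∧ r) ∨ p. Evaluate φ at each world:
  s0 (successors {s0, s1, s3}): φ is true.
  s1 (successors {s0, s1, s4, s5, s6}): φ is false.
  s2 (successors {s1, s2}): φ is false.
  s3 (successors {s1, s3, s5, s6}): φ is false.
  s4 (successors {s2, s3, s4}): φ is false.
  s5 (successors {s0, s5}): φ is true.
  s6 (successors {s1, s2, s3, s5, s6}): φ is true.
For instance, at s3:
  At s3: □p ∧ r is false, p is false, so (□p ∧ r) ∨ p is false.
    At s3: □p is false, r is false, so □p ∧ r is false.
      At s3: □p requires p at every successor {s1, s3, s5, s6}.
        p fails at s1, so □p is false at s3.
Satisfying worlds: {s0, s5, s6}

s0, s5, s6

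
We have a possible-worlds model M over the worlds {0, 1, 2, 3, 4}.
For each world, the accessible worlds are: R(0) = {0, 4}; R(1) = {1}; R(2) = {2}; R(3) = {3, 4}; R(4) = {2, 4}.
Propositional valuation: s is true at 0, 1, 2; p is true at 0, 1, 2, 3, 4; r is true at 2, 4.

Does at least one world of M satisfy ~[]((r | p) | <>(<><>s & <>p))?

No

Recall that []ψ holds at a world iff ψ holds at every accessible world, and <>ψ holds iff ψ holds at some accessible world.
Let φ = ~[]((r | p) | <>(<><>s & <>p)). Evaluate φ at each world:
  0 (successors {0, 4}): φ is false.
  1 (successors {1}): φ is false.
  2 (successors {2}): φ is false.
  3 (successors {3, 4}): φ is false.
  4 (successors {2, 4}): φ is false.
For instance, at 0:
  At 0: []((r | p) | <>(<><>s & <>p)) is true, so ~[]((r | p) | <>(<><>s & <>p)) is false.
    At 0: []((r | p) | <>(<><>s & <>p)) requires (r | p) | <>(<><>s & <>p) at every successor {0, 4}.
      At 0: (r | p) | <>(<><>s & <>p) is true.
      At 4: (r | p) | <>(<><>s & <>p) is true.
    So []((r | p) | <>(<><>s & <>p)) is true at 0.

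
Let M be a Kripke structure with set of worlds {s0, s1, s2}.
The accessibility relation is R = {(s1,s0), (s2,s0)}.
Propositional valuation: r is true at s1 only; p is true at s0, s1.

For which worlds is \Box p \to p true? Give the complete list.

Let φ = \Box p \to p. Evaluate φ at each world:
  s0 (successors ∅): φ is true.
  s1 (successors {s0}): φ is true.
  s2 (successors {s0}): φ is false.
For instance, at s2:
  At s2: \Box p is true, p is false, so \Box p \to p is false.
    At s2: \Box p requires p at every successor {s0}.
      At s0: p is true.
    So \Box p is true at s2.
Satisfying worlds: {s0, s1}

s0, s1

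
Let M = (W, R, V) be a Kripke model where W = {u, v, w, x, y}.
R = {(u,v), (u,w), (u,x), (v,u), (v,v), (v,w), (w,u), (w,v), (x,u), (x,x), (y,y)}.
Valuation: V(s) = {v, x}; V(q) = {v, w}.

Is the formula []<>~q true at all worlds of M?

Yes

Let φ = []<>~q. Evaluate φ at each world:
  u (successors {v, w, x}): φ is true.
  v (successors {u, v, w}): φ is true.
  w (successors {u, v}): φ is true.
  x (successors {u, x}): φ is true.
  y (successors {y}): φ is true.
For instance, at u:
  At u: []<>~q requires <>~q at every successor {v, w, x}.
      At v: <>~q requires ~q at some successor in {u, v, w}.
        ~q holds at u, so <>~q is true at v.
      At w: <>~q requires ~q at some successor in {u, v}.
        ~q holds at u, so <>~q is true at w.
      At x: <>~q requires ~q at some successor in {u, x}.
        ~q holds at u, so <>~q is true at x.
  So []<>~q is true at u.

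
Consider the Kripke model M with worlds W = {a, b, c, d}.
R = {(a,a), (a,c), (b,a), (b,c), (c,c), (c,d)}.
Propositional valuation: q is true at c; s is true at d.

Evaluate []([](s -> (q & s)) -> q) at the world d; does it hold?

Yes

At d: no accessible worlds, so []([](s -> (q & s)) -> q) holds vacuously.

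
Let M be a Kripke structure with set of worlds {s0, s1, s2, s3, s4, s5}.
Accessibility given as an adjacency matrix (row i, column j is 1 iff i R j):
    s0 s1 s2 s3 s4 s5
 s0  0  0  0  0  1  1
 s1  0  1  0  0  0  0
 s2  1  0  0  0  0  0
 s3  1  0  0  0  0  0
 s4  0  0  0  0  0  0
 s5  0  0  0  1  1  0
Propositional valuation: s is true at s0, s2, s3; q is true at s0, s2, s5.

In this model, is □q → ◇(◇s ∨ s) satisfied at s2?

Yes

At s2: □q is true, ◇(◇s ∨ s) is true, so □q → ◇(◇s ∨ s) is true.
  At s2: □q requires q at every successor {s0}.
    At s0: q is true.
  So □q is true at s2.
  At s2: ◇(◇s ∨ s) requires ◇s ∨ s at some successor in {s0}.
    ◇s ∨ s holds at s0, so ◇(◇s ∨ s) is true at s2.
      At s0: ◇s is false, s is true, so ◇s ∨ s is true.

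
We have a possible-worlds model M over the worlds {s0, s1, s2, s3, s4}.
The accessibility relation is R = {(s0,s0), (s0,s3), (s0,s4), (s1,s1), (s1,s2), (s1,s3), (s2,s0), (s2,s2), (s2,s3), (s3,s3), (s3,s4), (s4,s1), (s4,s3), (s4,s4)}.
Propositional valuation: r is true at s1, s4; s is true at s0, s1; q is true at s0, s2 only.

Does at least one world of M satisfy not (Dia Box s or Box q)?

Let φ = not (Dia Box s or Box q). Evaluate φ at each world:
  s0 (successors {s0, s3, s4}): φ is true.
  s1 (successors {s1, s2, s3}): φ is true.
  s2 (successors {s0, s2, s3}): φ is true.
  s3 (successors {s3, s4}): φ is true.
  s4 (successors {s1, s3, s4}): φ is true.
Detail at s0 (witness):
  At s0: Dia Box s or Box q is false, so not (Dia Box s or Box q) is true.
    At s0: Dia Box s is false, Box q is false, so Dia Box s or Box q is false.
      At s0: Dia Box s requires Box s at some successor in {s0, s3, s4}.
        At s0: Box s is false.
        At s3: Box s is false.
        At s4: Box s is false.
      So Dia Box s is false at s0.
      At s0: Box q requires q at every successor {s0, s3, s4}.
        q fails at s3, so Box q is false at s0.

Yes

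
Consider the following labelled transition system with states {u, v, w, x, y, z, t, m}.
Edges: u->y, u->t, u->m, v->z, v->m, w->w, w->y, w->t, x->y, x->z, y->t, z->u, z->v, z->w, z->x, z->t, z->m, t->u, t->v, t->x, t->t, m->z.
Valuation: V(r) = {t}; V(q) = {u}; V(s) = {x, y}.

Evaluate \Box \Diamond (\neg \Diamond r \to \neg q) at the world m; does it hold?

At m: \Box \Diamond (\neg \Diamond r \to \neg q) requires \Diamond (\neg \Diamond r \to \neg q) at every successor {z}.
    At z: \Diamond (\neg \Diamond r \to \neg q) requires \neg \Diamond r \to \neg q at some successor in {u, v, w, x, t, m}.
      \neg \Diamond r \to \neg q holds at u, so \Diamond (\neg \Diamond r \to \neg q) is true at z.
So \Box \Diamond (\neg \Diamond r \to \neg q) is true at m.

Yes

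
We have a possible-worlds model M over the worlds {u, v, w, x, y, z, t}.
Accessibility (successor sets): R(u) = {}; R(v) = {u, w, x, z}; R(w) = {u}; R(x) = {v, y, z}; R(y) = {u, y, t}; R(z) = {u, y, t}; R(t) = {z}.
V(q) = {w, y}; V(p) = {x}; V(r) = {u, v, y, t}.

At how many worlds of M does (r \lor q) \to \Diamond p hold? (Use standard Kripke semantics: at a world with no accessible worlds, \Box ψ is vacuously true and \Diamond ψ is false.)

3

Let φ = (r \lor q) \to \Diamond p. Evaluate φ at each world:
  u (successors ∅): φ is false.
  v (successors {u, w, x, z}): φ is true.
  w (successors {u}): φ is false.
  x (successors {v, y, z}): φ is true.
  y (successors {u, y, t}): φ is false.
  z (successors {u, y, t}): φ is true.
  t (successors {z}): φ is false.
For instance, at y:
  At y: r \lor q is true, \Diamond p is false, so (r \lor q) \to \Diamond p is false.
    At y: \Diamond p requires p at some successor in {u, y, t}.
      At u: p is false.
      At y: p is false.
      At t: p is false.
    So \Diamond p is false at y.
Satisfying worlds: {v, x, z}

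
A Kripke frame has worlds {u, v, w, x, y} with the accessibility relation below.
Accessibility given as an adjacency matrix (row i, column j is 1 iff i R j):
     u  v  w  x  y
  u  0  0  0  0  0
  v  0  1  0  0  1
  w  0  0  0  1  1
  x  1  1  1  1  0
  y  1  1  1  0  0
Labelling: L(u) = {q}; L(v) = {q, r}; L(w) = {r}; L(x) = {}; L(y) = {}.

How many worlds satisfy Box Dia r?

Let φ = Box Dia r. Evaluate φ at each world:
  u (successors ∅): φ is true.
  v (successors {v, y}): φ is true.
  w (successors {x, y}): φ is true.
  x (successors {u, v, w, x}): φ is false.
  y (successors {u, v, w}): φ is false.
For instance, at v:
  At v: Box Dia r requires Dia r at every successor {v, y}.
      At v: Dia r requires r at some successor in {v, y}.
        r holds at v, so Dia r is true at v.
      At y: Dia r requires r at some successor in {u, v, w}.
        r holds at v, so Dia r is true at y.
  So Box Dia r is true at v.
Satisfying worlds: {u, v, w}

3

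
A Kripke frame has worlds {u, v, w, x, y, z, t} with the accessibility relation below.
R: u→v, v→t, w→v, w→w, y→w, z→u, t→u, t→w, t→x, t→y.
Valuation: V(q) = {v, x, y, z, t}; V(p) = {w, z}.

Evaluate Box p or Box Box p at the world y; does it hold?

Recall that Box ψ holds at a world iff ψ holds at every accessible world, and Dia ψ holds iff ψ holds at some accessible world.
At y: Box p is true, Box Box p is false, so Box p or Box Box p is true.
  At y: Box p requires p at every successor {w}.
    At w: p is true.
  So Box p is true at y.
  At y: Box Box p requires Box p at every successor {w}.
    Box p fails at w, so Box Box p is false at y.
      At w: Box p requires p at every successor {v, w}.
        p fails at v, so Box p is false at w.

Yes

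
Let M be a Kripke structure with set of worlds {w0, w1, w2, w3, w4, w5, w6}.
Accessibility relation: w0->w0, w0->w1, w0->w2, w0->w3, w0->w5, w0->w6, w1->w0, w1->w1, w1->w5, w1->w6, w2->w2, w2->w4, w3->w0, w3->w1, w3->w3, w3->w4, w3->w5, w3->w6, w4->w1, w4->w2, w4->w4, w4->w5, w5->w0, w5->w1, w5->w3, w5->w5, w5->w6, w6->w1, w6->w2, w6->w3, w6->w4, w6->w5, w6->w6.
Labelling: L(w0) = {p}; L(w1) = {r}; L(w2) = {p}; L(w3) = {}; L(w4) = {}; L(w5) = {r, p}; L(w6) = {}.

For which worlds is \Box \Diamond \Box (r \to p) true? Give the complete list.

Let φ = \Box \Diamond \Box (r \to p). Evaluate φ at each world:
  w0 (successors {w0, w1, w2, w3, w5, w6}): φ is false.
  w1 (successors {w0, w1, w5, w6}): φ is false.
  w2 (successors {w2, w4}): φ is true.
  w3 (successors {w0, w1, w3, w4, w5, w6}): φ is false.
  w4 (successors {w1, w2, w4, w5}): φ is false.
  w5 (successors {w0, w1, w3, w5, w6}): φ is false.
  w6 (successors {w1, w2, w3, w4, w5, w6}): φ is false.
For instance, at w6:
  At w6: \Box \Diamond \Box (r \to p) requires \Diamond \Box (r \to p) at every successor {w1, w2, w3, w4, w5, w6}.
    \Diamond \Box (r \to p) fails at w1, so \Box \Diamond \Box (r \to p) is false at w6.
      At w1: \Diamond \Box (r \to p) requires \Box (r \to p) at some successor in {w0, w1, w5, w6}.
        At w0: \Box (r \to p) is false.
        At w1: \Box (r \to p) is false.
        At w5: \Box (r \to p) is false.
        At w6: \Box (r \to p) is false.
      So \Diamond \Box (r \to p) is false at w1.
Satisfying worlds: {w2}

w2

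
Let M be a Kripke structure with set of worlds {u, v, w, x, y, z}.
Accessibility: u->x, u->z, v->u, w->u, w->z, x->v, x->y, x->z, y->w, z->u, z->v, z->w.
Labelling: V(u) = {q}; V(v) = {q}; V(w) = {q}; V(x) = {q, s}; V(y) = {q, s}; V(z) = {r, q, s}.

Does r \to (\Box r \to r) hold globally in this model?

Yes

Let φ = r \to (\Box r \to r). Evaluate φ at each world:
  u (successors {x, z}): φ is true.
  v (successors {u}): φ is true.
  w (successors {u, z}): φ is true.
  x (successors {v, y, z}): φ is true.
  y (successors {w}): φ is true.
  z (successors {u, v, w}): φ is true.
For instance, at w:
  At w: r is false, \Box r \to r is true, so r \to (\Box r \to r) is true.
    At w: \Box r is false, r is false, so \Box r \to r is true.
      At w: \Box r requires r at every successor {u, z}.
        r fails at u, so \Box r is false at w.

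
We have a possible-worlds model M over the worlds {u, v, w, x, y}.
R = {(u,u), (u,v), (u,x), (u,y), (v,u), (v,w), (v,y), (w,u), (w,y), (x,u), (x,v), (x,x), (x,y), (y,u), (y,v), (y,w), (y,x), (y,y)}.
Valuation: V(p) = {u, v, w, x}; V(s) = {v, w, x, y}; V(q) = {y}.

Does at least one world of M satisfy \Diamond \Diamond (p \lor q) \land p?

Let φ = \Diamond \Diamond (p \lor q) \land p. Evaluate φ at each world:
  u (successors {u, v, x, y}): φ is true.
  v (successors {u, w, y}): φ is true.
  w (successors {u, y}): φ is true.
  x (successors {u, v, x, y}): φ is true.
  y (successors {u, v, w, x, y}): φ is false.
Detail at u (witness):
  At u: \Diamond \Diamond (p \lor q) is true, p is true, so \Diamond \Diamond (p \lor q) \land p is true.
    At u: \Diamond \Diamond (p \lor q) requires \Diamond (p \lor q) at some successor in {u, v, x, y}.
      \Diamond (p \lor q) holds at u, so \Diamond \Diamond (p \lor q) is true at u.

Yes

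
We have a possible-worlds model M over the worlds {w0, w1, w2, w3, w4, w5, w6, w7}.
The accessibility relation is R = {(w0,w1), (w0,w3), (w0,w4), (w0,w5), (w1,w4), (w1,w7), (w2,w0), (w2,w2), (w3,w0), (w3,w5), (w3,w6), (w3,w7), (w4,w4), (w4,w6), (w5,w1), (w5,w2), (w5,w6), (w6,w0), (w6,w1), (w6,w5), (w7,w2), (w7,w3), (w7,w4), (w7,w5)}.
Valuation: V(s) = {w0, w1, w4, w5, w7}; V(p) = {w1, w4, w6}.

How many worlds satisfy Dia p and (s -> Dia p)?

Let φ = Dia p and (s -> Dia p). Evaluate φ at each world:
  w0 (successors {w1, w3, w4, w5}): φ is true.
  w1 (successors {w4, w7}): φ is true.
  w2 (successors {w0, w2}): φ is false.
  w3 (successors {w0, w5, w6, w7}): φ is true.
  w4 (successors {w4, w6}): φ is true.
  w5 (successors {w1, w2, w6}): φ is true.
  w6 (successors {w0, w1, w5}): φ is true.
  w7 (successors {w2, w3, w4, w5}): φ is true.
For instance, at w3:
  At w3: Dia p is true, s -> Dia p is true, so Dia p and (s -> Dia p) is true.
    At w3: Dia p requires p at some successor in {w0, w5, w6, w7}.
      p holds at w6, so Dia p is true at w3.
    At w3: s is false, Dia p is true, so s -> Dia p is true.
      At w3: Dia p requires p at some successor in {w0, w5, w6, w7}.
        p holds at w6, so Dia p is true at w3.
Satisfying worlds: {w0, w1, w3, w4, w5, w6, w7}

7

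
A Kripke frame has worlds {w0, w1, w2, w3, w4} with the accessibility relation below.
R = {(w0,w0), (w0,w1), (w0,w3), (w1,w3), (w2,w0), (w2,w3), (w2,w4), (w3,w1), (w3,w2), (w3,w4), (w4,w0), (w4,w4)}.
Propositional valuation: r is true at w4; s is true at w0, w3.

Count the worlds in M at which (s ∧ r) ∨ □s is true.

1

Let φ = (s ∧ r) ∨ □s. Evaluate φ at each world:
  w0 (successors {w0, w1, w3}): φ is false.
  w1 (successors {w3}): φ is true.
  w2 (successors {w0, w3, w4}): φ is false.
  w3 (successors {w1, w2, w4}): φ is false.
  w4 (successors {w0, w4}): φ is false.
For instance, at w3:
  At w3: s ∧ r is false, □s is false, so (s ∧ r) ∨ □s is false.
    At w3: □s requires s at every successor {w1, w2, w4}.
      s fails at w1, so □s is false at w3.
Satisfying worlds: {w1}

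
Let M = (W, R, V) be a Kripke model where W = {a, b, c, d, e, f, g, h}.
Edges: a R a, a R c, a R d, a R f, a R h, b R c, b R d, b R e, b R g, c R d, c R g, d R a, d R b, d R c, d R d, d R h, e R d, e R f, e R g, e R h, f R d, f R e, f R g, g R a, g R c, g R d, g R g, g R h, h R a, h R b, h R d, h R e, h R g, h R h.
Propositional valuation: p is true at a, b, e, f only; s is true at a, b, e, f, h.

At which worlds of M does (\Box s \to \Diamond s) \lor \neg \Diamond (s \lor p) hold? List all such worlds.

a, b, c, d, e, f, g, h

Recall that \Box ψ holds at a world iff ψ holds at every accessible world, and \Diamond ψ holds iff ψ holds at some accessible world.
Let φ = (\Box s \to \Diamond s) \lor \neg \Diamond (s \lor p). Evaluate φ at each world:
  a (successors {a, c, d, f, h}): φ is true.
  b (successors {c, d, e, g}): φ is true.
  c (successors {d, g}): φ is true.
  d (successors {a, b, c, d, h}): φ is true.
  e (successors {d, f, g, h}): φ is true.
  f (successors {d, e, g}): φ is true.
  g (successors {a, c, d, g, h}): φ is true.
  h (successors {a, b, d, e, g, h}): φ is true.
For instance, at h:
  At h: \Box s \to \Diamond s is true, \neg \Diamond (s \lor p) is false, so (\Box s \to \Diamond s) \lor \neg \Diamond (s \lor p) is true.
    At h: \Box s is false, \Diamond s is true, so \Box s \to \Diamond s is true.
      At h: \Box s requires s at every successor {a, b, d, e, g, h}.
        s fails at d, so \Box s is false at h.
      At h: \Diamond s requires s at some successor in {a, b, d, e, g, h}.
        s holds at a, so \Diamond s is true at h.
    At h: \Diamond (s \lor p) is true, so \neg \Diamond (s \lor p) is false.
      At h: \Diamond (s \lor p) requires s \lor p at some successor in {a, b, d, e, g, h}.
        s \lor p holds at a, so \Diamond (s \lor p) is true at h.
Satisfying worlds: {a, b, c, d, e, f, g, h}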